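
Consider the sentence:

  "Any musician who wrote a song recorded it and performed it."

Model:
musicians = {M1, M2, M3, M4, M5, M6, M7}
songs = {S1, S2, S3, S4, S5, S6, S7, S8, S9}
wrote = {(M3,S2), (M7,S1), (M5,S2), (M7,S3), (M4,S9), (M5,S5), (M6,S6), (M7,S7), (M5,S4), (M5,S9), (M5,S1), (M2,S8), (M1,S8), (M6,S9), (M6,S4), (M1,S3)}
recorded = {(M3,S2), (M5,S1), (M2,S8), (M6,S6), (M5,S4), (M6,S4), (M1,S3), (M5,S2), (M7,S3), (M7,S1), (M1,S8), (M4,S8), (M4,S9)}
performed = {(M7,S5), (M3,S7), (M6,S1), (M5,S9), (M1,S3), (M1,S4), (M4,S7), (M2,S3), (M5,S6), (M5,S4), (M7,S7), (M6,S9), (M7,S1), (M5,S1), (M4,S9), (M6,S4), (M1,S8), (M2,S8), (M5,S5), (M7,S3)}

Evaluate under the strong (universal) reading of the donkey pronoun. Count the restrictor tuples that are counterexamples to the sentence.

"it" takes "a song" as antecedent — a donkey pronoun bound across the clause boundary.
Strong reading: for every (m,s) with wrote(m,s), recorded(m,s) ∧ performed(m,s).
Restrictor pairs: (M1,S3) ✓  (M1,S8) ✓  (M2,S8) ✓  (M3,S2) ✗  (M4,S9) ✓  (M5,S1) ✓  (M5,S2) ✗  (M5,S4) ✓  (M5,S5) ✗  (M5,S9) ✗  (M6,S4) ✓  (M6,S6) ✗  (M6,S9) ✗  (M7,S1) ✓  (M7,S3) ✓  (M7,S7) ✗
Counterexamples (restrictor pairs failing the scope): 7.

7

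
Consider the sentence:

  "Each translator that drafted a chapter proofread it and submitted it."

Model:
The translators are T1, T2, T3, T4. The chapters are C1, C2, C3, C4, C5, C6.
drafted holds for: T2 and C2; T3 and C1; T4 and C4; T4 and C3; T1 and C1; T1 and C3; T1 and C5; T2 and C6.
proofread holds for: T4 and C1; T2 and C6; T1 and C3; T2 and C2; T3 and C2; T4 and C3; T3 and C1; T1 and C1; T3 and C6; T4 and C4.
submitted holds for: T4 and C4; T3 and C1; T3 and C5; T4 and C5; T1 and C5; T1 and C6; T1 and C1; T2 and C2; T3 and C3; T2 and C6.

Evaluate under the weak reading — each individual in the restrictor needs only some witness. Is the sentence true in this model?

"it" takes "a chapter" as antecedent — a donkey pronoun bound across the clause boundary.
Weak reading: every translator t with some drafted-chapter has at least one drafted-chapter c such that proofread(t,c) ∧ submitted(t,c).
Per translator: T1:✓  T2:✓  T3:✓  T4:✓
Every translator in the restrictor has a witness.

True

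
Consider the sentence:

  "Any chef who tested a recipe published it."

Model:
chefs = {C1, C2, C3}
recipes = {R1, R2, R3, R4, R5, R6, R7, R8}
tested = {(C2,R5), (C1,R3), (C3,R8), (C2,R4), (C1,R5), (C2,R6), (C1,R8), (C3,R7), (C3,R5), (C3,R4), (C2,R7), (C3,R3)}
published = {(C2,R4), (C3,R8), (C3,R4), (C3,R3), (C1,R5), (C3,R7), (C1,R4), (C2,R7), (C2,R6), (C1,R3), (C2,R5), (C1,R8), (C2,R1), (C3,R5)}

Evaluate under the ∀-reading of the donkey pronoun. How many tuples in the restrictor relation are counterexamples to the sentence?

0

"it" takes "a recipe" as antecedent — a donkey pronoun bound across the clause boundary.
Strong reading: for every (c,r) with tested(c,r), published(c,r).
Restrictor pairs: (C1,R3) ✓  (C1,R5) ✓  (C1,R8) ✓  (C2,R4) ✓  (C2,R5) ✓  (C2,R6) ✓  (C2,R7) ✓  (C3,R3) ✓  (C3,R4) ✓  (C3,R5) ✓  (C3,R7) ✓  (C3,R8) ✓
Counterexamples (restrictor pairs failing the scope): 0.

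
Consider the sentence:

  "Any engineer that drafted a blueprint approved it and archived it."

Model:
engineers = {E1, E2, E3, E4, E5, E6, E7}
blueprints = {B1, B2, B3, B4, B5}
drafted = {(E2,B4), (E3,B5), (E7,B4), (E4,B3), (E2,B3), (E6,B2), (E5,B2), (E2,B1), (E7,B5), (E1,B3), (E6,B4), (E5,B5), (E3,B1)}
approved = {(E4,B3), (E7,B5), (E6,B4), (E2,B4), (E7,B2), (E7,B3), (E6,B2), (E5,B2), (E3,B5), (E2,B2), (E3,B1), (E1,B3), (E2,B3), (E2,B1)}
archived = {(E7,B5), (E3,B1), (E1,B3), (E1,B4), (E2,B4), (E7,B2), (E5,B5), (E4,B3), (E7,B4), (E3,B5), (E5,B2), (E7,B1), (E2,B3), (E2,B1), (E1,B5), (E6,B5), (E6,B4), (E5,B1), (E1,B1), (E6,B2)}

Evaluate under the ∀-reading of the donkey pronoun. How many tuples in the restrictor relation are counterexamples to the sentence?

2

"it" takes "a blueprint" as antecedent — a donkey pronoun bound across the clause boundary.
Strong reading: for every (e,b) with drafted(e,b), approved(e,b) ∧ archived(e,b).
Restrictor pairs: (E1,B3) ✓  (E2,B1) ✓  (E2,B3) ✓  (E2,B4) ✓  (E3,B1) ✓  (E3,B5) ✓  (E4,B3) ✓  (E5,B2) ✓  (E5,B5) ✗  (E6,B2) ✓  (E6,B4) ✓  (E7,B4) ✗  (E7,B5) ✓
Counterexamples (restrictor pairs failing the scope): 2.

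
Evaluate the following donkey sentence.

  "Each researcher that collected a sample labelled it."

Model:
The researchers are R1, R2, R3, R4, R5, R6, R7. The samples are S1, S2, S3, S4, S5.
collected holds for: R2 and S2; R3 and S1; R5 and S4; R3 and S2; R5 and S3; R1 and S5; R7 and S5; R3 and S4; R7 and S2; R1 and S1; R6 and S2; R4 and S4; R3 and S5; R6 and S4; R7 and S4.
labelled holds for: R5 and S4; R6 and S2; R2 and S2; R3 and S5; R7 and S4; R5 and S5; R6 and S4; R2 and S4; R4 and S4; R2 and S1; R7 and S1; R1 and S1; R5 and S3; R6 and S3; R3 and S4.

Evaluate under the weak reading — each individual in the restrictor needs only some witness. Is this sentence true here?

True

"it" takes "a sample" as antecedent — a donkey pronoun bound across the clause boundary.
Weak reading: every researcher r with some collected-sample has at least one collected-sample s such that labelled(r,s).
Per researcher: R1:✓  R2:✓  R3:✓  R4:✓  R5:✓  R6:✓  R7:✓
Every researcher in the restrictor has a witness.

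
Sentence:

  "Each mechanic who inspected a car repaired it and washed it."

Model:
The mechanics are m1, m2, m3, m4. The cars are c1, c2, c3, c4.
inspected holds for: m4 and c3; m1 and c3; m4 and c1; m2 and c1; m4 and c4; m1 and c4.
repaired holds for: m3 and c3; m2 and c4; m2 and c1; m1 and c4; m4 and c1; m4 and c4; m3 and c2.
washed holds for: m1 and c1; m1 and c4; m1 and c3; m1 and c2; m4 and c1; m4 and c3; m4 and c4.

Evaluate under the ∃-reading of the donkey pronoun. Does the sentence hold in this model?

"it" takes "a car" as antecedent — a donkey pronoun bound across the clause boundary.
Weak reading: every mechanic m with some inspected-car has at least one inspected-car c such that repaired(m,c) ∧ washed(m,c).
Per mechanic: m1:✓  m2:✗  m4:✓
m2 has no witness among its inspected-cars.

False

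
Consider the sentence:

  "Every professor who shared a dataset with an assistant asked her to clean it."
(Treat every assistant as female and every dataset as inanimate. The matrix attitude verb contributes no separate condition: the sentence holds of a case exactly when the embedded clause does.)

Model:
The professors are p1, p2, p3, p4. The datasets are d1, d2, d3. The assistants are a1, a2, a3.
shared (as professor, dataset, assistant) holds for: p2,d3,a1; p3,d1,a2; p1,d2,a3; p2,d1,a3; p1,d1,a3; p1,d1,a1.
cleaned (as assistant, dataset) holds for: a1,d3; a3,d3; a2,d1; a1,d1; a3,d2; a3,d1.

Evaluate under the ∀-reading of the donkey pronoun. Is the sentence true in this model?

"her" takes "an assistant" as antecedent and "it" takes "a dataset"; both are donkey pronouns co-varying with the restrictor.
Strong reading: for every (p,d,a) with shared(p,d,a), cleaned(a,d).
Restrictor triples: (p1,d1,a1)→cleaned(a1,d1) ✓  (p1,d1,a3)→cleaned(a3,d1) ✓  (p1,d2,a3)→cleaned(a3,d2) ✓  (p2,d1,a3)→cleaned(a3,d1) ✓  (p2,d3,a1)→cleaned(a1,d3) ✓  (p3,d1,a2)→cleaned(a2,d1) ✓
Every restrictor triple satisfies the scope.

True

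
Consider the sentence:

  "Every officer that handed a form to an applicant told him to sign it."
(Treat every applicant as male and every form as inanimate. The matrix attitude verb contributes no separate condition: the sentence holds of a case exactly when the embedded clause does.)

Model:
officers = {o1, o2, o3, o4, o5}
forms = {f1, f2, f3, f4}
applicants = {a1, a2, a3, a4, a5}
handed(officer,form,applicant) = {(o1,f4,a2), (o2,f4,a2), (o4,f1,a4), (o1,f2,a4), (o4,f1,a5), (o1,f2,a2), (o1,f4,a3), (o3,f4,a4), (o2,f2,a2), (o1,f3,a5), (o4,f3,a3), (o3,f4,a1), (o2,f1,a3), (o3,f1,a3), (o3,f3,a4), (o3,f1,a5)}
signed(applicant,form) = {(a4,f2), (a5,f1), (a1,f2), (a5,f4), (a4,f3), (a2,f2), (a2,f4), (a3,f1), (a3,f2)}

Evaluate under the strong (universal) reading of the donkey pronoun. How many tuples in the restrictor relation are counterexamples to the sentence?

6

"him" takes "an applicant" as antecedent and "it" takes "a form"; both are donkey pronouns co-varying with the restrictor.
Strong reading: for every (o,f,a) with handed(o,f,a), signed(a,f).
Restrictor triples: (o1,f2,a2)→signed(a2,f2) ✓  (o1,f2,a4)→signed(a4,f2) ✓  (o1,f3,a5)→signed(a5,f3) ✗  (o1,f4,a2)→signed(a2,f4) ✓  (o1,f4,a3)→signed(a3,f4) ✗  (o2,f1,a3)→signed(a3,f1) ✓  (o2,f2,a2)→signed(a2,f2) ✓  (o2,f4,a2)→signed(a2,f4) ✓  (o3,f1,a3)→signed(a3,f1) ✓  (o3,f1,a5)→signed(a5,f1) ✓  (o3,f3,a4)→signed(a4,f3) ✓  (o3,f4,a1)→signed(a1,f4) ✗  (o3,f4,a4)→signed(a4,f4) ✗  (o4,f1,a4)→signed(a4,f1) ✗  (o4,f1,a5)→signed(a5,f1) ✓  (o4,f3,a3)→signed(a3,f3) ✗
Counterexamples (restrictor triples failing the scope): 6.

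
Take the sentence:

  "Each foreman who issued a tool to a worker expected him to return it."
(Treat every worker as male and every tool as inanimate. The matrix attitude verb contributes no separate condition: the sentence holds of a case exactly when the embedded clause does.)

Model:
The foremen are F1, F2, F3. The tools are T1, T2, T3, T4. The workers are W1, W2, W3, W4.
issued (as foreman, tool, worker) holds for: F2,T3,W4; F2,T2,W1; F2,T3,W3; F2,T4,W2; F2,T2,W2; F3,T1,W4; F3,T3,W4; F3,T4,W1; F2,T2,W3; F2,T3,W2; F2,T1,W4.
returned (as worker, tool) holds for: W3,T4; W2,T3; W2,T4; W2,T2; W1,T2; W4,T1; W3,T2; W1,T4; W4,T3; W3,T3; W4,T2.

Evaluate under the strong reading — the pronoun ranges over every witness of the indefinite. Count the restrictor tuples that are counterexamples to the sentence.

0

"him" takes "a worker" as antecedent and "it" takes "a tool"; both are donkey pronouns co-varying with the restrictor.
Strong reading: for every (f,t,w) with issued(f,t,w), returned(w,t).
Restrictor triples: (F2,T1,W4)→returned(W4,T1) ✓  (F2,T2,W1)→returned(W1,T2) ✓  (F2,T2,W2)→returned(W2,T2) ✓  (F2,T2,W3)→returned(W3,T2) ✓  (F2,T3,W2)→returned(W2,T3) ✓  (F2,T3,W3)→returned(W3,T3) ✓  (F2,T3,W4)→returned(W4,T3) ✓  (F2,T4,W2)→returned(W2,T4) ✓  (F3,T1,W4)→returned(W4,T1) ✓  (F3,T3,W4)→returned(W4,T3) ✓  (F3,T4,W1)→returned(W1,T4) ✓
Counterexamples (restrictor triples failing the scope): 0.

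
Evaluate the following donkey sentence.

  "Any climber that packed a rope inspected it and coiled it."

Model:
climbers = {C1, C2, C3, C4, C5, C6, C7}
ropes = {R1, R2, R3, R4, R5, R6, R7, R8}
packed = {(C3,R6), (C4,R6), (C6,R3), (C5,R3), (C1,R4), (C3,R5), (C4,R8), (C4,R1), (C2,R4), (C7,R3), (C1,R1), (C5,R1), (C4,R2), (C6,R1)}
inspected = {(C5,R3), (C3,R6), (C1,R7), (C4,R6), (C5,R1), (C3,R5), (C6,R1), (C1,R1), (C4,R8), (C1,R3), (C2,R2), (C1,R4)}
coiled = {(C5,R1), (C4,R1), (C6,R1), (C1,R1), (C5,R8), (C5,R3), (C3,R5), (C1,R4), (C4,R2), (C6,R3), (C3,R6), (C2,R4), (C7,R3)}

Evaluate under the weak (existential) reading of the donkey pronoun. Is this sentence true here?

"it" takes "a rope" as antecedent — a donkey pronoun bound across the clause boundary.
Weak reading: every climber c with some packed-rope has at least one packed-rope r such that inspected(c,r) ∧ coiled(c,r).
Per climber: C1:✓  C2:✗  C3:✓  C4:✗  C5:✓  C6:✓  C7:✗
C2 has no witness among its packed-ropes.

False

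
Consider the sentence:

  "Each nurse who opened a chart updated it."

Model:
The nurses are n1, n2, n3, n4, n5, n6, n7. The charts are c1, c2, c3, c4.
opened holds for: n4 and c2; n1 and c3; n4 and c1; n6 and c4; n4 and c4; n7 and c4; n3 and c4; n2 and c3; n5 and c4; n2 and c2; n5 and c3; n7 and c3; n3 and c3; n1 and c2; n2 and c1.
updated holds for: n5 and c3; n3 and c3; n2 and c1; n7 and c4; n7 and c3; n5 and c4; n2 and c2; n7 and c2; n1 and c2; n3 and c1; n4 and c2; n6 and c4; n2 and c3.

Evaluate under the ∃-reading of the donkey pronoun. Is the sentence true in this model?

"it" takes "a chart" as antecedent — a donkey pronoun bound across the clause boundary.
Weak reading: every nurse n with some opened-chart has at least one opened-chart c such that updated(n,c).
Per nurse: n1:✓  n2:✓  n3:✓  n4:✓  n5:✓  n6:✓  n7:✓
Every nurse in the restrictor has a witness.

True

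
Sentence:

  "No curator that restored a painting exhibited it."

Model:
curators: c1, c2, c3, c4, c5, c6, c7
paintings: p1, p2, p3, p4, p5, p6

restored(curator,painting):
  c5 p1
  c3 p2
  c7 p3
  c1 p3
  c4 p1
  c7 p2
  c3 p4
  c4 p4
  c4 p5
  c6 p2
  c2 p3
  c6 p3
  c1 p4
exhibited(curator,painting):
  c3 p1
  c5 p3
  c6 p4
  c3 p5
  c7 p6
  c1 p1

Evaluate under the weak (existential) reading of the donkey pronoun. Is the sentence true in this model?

True

"it" takes "a painting" as antecedent — a donkey pronoun bound across the clause boundary.
Truth condition: for no (c,p) with restored(c,p) does exhibited(c,p) hold.
Restrictor pairs — does the scope hold? (c1,p3):fails  (c1,p4):fails  (c2,p3):fails  (c3,p2):fails  (c3,p4):fails  (c4,p1):fails  (c4,p4):fails  (c4,p5):fails  (c5,p1):fails  (c6,p2):fails  (c6,p3):fails  (c7,p2):fails  (c7,p3):fails
Scope holds for no restrictor pair, so the sentence is true.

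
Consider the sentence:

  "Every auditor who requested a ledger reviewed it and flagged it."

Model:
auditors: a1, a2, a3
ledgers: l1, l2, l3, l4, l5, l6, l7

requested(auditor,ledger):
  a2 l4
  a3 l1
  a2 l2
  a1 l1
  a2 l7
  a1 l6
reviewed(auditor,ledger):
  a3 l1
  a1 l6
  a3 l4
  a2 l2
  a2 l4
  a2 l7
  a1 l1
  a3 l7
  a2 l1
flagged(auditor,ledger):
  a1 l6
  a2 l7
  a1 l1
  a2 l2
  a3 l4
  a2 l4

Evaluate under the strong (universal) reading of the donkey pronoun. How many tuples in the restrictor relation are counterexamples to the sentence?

"it" takes "a ledger" as antecedent — a donkey pronoun bound across the clause boundary.
Strong reading: for every (a,l) with requested(a,l), reviewed(a,l) ∧ flagged(a,l).
Restrictor pairs: (a1,l1) ✓  (a1,l6) ✓  (a2,l2) ✓  (a2,l4) ✓  (a2,l7) ✓  (a3,l1) ✗
Counterexamples (restrictor pairs failing the scope): 1.

1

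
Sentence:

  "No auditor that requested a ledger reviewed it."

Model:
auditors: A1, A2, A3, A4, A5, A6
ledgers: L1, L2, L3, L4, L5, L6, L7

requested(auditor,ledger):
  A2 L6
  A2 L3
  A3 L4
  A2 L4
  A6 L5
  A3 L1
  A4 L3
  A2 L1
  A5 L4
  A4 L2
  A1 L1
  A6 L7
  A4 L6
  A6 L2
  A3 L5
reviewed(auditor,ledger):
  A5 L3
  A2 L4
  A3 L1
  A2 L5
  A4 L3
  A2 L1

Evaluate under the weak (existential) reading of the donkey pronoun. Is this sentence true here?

False

"it" takes "a ledger" as antecedent — a donkey pronoun bound across the clause boundary.
Truth condition: for no (a,l) with requested(a,l) does reviewed(a,l) hold.
Restrictor pairs — does the scope hold? (A1,L1):fails  (A2,L1):holds  (A2,L3):fails  (A2,L4):holds  (A2,L6):fails  (A3,L1):holds  (A3,L4):fails  (A3,L5):fails  (A4,L2):fails  (A4,L3):holds  (A4,L6):fails  (A5,L4):fails  (A6,L2):fails  (A6,L5):fails  (A6,L7):fails
Scope holds for 4 pair(s), so the sentence is false.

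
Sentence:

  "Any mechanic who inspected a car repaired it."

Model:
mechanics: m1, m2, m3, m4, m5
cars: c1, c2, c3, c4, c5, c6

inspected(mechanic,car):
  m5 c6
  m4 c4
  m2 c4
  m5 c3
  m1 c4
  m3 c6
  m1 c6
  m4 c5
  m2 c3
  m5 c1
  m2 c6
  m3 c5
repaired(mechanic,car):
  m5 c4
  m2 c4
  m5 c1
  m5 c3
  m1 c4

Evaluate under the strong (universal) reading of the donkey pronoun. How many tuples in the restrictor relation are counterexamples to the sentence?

"it" takes "a car" as antecedent — a donkey pronoun bound across the clause boundary.
Strong reading: for every (m,c) with inspected(m,c), repaired(m,c).
Restrictor pairs: (m1,c4) ✓  (m1,c6) ✗  (m2,c3) ✗  (m2,c4) ✓  (m2,c6) ✗  (m3,c5) ✗  (m3,c6) ✗  (m4,c4) ✗  (m4,c5) ✗  (m5,c1) ✓  (m5,c3) ✓  (m5,c6) ✗
Counterexamples (restrictor pairs failing the scope): 8.

8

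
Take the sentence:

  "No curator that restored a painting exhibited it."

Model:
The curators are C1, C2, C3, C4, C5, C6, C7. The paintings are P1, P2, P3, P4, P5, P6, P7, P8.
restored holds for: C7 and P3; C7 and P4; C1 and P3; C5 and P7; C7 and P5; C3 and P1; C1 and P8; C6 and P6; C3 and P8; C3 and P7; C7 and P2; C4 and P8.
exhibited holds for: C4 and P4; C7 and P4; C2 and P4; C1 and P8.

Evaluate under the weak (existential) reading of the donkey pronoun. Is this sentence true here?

False

"it" takes "a painting" as antecedent — a donkey pronoun bound across the clause boundary.
Truth condition: for no (c,p) with restored(c,p) does exhibited(c,p) hold.
Restrictor pairs — does the scope hold? (C1,P3):fails  (C1,P8):holds  (C3,P1):fails  (C3,P7):fails  (C3,P8):fails  (C4,P8):fails  (C5,P7):fails  (C6,P6):fails  (C7,P2):fails  (C7,P3):fails  (C7,P4):holds  (C7,P5):fails
Scope holds for 2 pair(s), so the sentence is false.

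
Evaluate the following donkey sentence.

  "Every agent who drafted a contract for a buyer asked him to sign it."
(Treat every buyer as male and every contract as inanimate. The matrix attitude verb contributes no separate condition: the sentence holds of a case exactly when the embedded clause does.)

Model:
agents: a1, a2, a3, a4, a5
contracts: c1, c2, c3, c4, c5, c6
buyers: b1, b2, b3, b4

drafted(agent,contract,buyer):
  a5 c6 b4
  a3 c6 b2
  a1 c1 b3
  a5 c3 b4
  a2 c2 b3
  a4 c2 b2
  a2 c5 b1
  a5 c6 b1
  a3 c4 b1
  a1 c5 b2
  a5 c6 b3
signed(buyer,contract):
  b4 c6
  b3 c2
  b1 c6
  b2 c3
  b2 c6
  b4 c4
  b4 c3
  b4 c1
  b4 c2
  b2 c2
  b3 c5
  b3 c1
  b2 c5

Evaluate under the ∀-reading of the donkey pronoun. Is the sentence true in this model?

"him" takes "a buyer" as antecedent and "it" takes "a contract"; both are donkey pronouns co-varying with the restrictor.
Strong reading: for every (a,c,b) with drafted(a,c,b), signed(b,c).
Restrictor triples: (a1,c1,b3)→signed(b3,c1) ✓  (a1,c5,b2)→signed(b2,c5) ✓  (a2,c2,b3)→signed(b3,c2) ✓  (a2,c5,b1)→signed(b1,c5) ✗  (a3,c4,b1)→signed(b1,c4) ✗  (a3,c6,b2)→signed(b2,c6) ✓  (a4,c2,b2)→signed(b2,c2) ✓  (a5,c3,b4)→signed(b4,c3) ✓  (a5,c6,b1)→signed(b1,c6) ✓  (a5,c6,b3)→signed(b3,c6) ✗  (a5,c6,b4)→signed(b4,c6) ✓
Counterexample: (a2,c5,b1) — signed(b1,c5) does not hold.

False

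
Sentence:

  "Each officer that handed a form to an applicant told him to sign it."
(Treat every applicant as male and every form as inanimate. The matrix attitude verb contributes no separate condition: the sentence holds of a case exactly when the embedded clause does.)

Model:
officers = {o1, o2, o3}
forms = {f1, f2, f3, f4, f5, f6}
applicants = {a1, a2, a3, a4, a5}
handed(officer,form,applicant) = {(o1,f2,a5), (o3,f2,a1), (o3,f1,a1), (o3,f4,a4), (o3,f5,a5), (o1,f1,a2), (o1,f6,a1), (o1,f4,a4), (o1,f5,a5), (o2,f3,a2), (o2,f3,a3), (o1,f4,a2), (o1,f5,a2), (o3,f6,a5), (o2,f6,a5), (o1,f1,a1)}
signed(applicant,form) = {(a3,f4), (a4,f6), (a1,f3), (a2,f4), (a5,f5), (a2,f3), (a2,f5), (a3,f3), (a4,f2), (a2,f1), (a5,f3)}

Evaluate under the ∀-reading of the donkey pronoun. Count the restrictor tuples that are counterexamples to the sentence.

9

"him" takes "an applicant" as antecedent and "it" takes "a form"; both are donkey pronouns co-varying with the restrictor.
Strong reading: for every (o,f,a) with handed(o,f,a), signed(a,f).
Restrictor triples: (o1,f1,a1)→signed(a1,f1) ✗  (o1,f1,a2)→signed(a2,f1) ✓  (o1,f2,a5)→signed(a5,f2) ✗  (o1,f4,a2)→signed(a2,f4) ✓  (o1,f4,a4)→signed(a4,f4) ✗  (o1,f5,a2)→signed(a2,f5) ✓  (o1,f5,a5)→signed(a5,f5) ✓  (o1,f6,a1)→signed(a1,f6) ✗  (o2,f3,a2)→signed(a2,f3) ✓  (o2,f3,a3)→signed(a3,f3) ✓  (o2,f6,a5)→signed(a5,f6) ✗  (o3,f1,a1)→signed(a1,f1) ✗  (o3,f2,a1)→signed(a1,f2) ✗  (o3,f4,a4)→signed(a4,f4) ✗  (o3,f5,a5)→signed(a5,f5) ✓  (o3,f6,a5)→signed(a5,f6) ✗
Counterexamples (restrictor triples failing the scope): 9.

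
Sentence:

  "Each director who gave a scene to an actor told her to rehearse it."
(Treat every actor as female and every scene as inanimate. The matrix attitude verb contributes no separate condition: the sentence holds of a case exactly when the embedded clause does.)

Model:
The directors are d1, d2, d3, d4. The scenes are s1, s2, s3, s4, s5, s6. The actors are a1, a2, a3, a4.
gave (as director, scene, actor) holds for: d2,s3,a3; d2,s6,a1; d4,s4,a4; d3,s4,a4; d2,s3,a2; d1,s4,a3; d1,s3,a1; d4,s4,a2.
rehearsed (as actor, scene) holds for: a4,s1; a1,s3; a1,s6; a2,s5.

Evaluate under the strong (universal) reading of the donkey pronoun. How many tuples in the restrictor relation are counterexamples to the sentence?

6

"her" takes "an actor" as antecedent and "it" takes "a scene"; both are donkey pronouns co-varying with the restrictor.
Strong reading: for every (d,s,a) with gave(d,s,a), rehearsed(a,s).
Restrictor triples: (d1,s3,a1)→rehearsed(a1,s3) ✓  (d1,s4,a3)→rehearsed(a3,s4) ✗  (d2,s3,a2)→rehearsed(a2,s3) ✗  (d2,s3,a3)→rehearsed(a3,s3) ✗  (d2,s6,a1)→rehearsed(a1,s6) ✓  (d3,s4,a4)→rehearsed(a4,s4) ✗  (d4,s4,a2)→rehearsed(a2,s4) ✗  (d4,s4,a4)→rehearsed(a4,s4) ✗
Counterexamples (restrictor triples failing the scope): 6.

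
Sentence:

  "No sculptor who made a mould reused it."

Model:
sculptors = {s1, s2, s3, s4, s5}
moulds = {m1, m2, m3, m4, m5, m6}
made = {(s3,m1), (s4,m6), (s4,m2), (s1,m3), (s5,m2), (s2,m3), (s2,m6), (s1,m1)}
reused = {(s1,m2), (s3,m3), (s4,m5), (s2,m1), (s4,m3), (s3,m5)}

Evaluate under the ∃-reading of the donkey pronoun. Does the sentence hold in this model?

"it" takes "a mould" as antecedent — a donkey pronoun bound across the clause boundary.
Truth condition: for no (s,m) with made(s,m) does reused(s,m) hold.
Restrictor pairs — does the scope hold? (s1,m1):fails  (s1,m3):fails  (s2,m3):fails  (s2,m6):fails  (s3,m1):fails  (s4,m2):fails  (s4,m6):fails  (s5,m2):fails
Scope holds for no restrictor pair, so the sentence is true.

True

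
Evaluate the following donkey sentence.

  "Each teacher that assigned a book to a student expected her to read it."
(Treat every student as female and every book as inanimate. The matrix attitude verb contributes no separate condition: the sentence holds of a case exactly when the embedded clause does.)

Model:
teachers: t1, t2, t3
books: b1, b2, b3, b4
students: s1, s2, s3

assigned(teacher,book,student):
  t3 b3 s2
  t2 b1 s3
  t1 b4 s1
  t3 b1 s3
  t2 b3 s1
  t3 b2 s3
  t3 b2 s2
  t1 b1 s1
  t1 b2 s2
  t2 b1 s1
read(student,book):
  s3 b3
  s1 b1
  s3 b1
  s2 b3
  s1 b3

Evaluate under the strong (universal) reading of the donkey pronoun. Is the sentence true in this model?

"her" takes "a student" as antecedent and "it" takes "a book"; both are donkey pronouns co-varying with the restrictor.
Strong reading: for every (t,b,s) with assigned(t,b,s), read(s,b).
Restrictor triples: (t1,b1,s1)→read(s1,b1) ✓  (t1,b2,s2)→read(s2,b2) ✗  (t1,b4,s1)→read(s1,b4) ✗  (t2,b1,s1)→read(s1,b1) ✓  (t2,b1,s3)→read(s3,b1) ✓  (t2,b3,s1)→read(s1,b3) ✓  (t3,b1,s3)→read(s3,b1) ✓  (t3,b2,s2)→read(s2,b2) ✗  (t3,b2,s3)→read(s3,b2) ✗  (t3,b3,s2)→read(s2,b3) ✓
Counterexample: (t1,b2,s2) — read(s2,b2) does not hold.

False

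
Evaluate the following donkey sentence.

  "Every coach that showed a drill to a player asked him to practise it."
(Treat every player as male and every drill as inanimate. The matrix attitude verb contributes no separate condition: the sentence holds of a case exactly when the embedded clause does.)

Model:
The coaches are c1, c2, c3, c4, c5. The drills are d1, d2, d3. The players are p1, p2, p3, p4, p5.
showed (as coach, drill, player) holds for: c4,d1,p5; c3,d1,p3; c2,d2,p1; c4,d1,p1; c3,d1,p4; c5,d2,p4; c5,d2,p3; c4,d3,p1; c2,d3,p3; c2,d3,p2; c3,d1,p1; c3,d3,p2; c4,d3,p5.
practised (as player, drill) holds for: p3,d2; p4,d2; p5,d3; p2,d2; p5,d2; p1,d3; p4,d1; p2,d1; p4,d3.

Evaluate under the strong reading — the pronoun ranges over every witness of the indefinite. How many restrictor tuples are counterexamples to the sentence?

8

"him" takes "a player" as antecedent and "it" takes "a drill"; both are donkey pronouns co-varying with the restrictor.
Strong reading: for every (c,d,p) with showed(c,d,p), practised(p,d).
Restrictor triples: (c2,d2,p1)→practised(p1,d2) ✗  (c2,d3,p2)→practised(p2,d3) ✗  (c2,d3,p3)→practised(p3,d3) ✗  (c3,d1,p1)→practised(p1,d1) ✗  (c3,d1,p3)→practised(p3,d1) ✗  (c3,d1,p4)→practised(p4,d1) ✓  (c3,d3,p2)→practised(p2,d3) ✗  (c4,d1,p1)→practised(p1,d1) ✗  (c4,d1,p5)→practised(p5,d1) ✗  (c4,d3,p1)→practised(p1,d3) ✓  (c4,d3,p5)→practised(p5,d3) ✓  (c5,d2,p3)→practised(p3,d2) ✓  (c5,d2,p4)→practised(p4,d2) ✓
Counterexamples (restrictor triples failing the scope): 8.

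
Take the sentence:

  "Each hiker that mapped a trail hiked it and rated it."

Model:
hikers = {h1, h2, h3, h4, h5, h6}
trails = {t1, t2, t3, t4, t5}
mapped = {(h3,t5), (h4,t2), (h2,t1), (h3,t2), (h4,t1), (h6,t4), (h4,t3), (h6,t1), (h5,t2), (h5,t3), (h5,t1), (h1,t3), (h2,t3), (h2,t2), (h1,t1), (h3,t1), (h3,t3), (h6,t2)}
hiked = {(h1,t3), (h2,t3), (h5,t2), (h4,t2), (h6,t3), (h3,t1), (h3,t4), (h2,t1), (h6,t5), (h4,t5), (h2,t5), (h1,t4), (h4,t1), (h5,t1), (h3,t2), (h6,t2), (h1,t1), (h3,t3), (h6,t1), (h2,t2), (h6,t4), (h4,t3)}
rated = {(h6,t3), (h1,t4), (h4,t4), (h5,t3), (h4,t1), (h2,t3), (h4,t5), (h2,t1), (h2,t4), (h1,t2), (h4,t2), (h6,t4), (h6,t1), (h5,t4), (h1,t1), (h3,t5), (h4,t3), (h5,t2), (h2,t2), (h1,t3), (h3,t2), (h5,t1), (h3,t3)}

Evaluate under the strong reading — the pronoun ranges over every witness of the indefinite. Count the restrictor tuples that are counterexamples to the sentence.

4

"it" takes "a trail" as antecedent — a donkey pronoun bound across the clause boundary.
Strong reading: for every (h,t) with mapped(h,t), hiked(h,t) ∧ rated(h,t).
Restrictor pairs: (h1,t1) ✓  (h1,t3) ✓  (h2,t1) ✓  (h2,t2) ✓  (h2,t3) ✓  (h3,t1) ✗  (h3,t2) ✓  (h3,t3) ✓  (h3,t5) ✗  (h4,t1) ✓  (h4,t2) ✓  (h4,t3) ✓  (h5,t1) ✓  (h5,t2) ✓  (h5,t3) ✗  (h6,t1) ✓  (h6,t2) ✗  (h6,t4) ✓
Counterexamples (restrictor pairs failing the scope): 4.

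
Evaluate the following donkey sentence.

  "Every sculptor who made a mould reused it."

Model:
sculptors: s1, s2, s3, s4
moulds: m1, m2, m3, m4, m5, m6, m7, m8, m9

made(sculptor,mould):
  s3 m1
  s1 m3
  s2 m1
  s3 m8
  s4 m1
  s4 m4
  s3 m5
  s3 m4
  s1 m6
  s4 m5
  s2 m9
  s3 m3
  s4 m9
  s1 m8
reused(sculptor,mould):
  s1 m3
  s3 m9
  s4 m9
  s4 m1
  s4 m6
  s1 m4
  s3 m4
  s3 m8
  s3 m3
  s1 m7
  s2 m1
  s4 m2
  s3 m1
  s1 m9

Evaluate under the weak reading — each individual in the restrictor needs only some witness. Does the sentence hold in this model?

True

"it" takes "a mould" as antecedent — a donkey pronoun bound across the clause boundary.
Weak reading: every sculptor s with some made-mould has at least one made-mould m such that reused(s,m).
Per sculptor: s1:✓  s2:✓  s3:✓  s4:✓
Every sculptor in the restrictor has a witness.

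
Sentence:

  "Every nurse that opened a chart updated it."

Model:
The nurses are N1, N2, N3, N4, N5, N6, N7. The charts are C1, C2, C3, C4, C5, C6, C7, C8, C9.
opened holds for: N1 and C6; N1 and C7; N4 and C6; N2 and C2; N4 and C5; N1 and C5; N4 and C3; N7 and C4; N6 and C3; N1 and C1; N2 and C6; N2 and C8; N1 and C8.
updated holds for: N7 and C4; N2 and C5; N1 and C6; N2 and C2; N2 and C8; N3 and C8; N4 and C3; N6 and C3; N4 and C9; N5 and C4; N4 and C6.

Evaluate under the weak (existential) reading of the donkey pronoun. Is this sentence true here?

"it" takes "a chart" as antecedent — a donkey pronoun bound across the clause boundary.
Weak reading: every nurse n with some opened-chart has at least one opened-chart c such that updated(n,c).
Per nurse: N1:✓  N2:✓  N4:✓  N6:✓  N7:✓
Every nurse in the restrictor has a witness.

True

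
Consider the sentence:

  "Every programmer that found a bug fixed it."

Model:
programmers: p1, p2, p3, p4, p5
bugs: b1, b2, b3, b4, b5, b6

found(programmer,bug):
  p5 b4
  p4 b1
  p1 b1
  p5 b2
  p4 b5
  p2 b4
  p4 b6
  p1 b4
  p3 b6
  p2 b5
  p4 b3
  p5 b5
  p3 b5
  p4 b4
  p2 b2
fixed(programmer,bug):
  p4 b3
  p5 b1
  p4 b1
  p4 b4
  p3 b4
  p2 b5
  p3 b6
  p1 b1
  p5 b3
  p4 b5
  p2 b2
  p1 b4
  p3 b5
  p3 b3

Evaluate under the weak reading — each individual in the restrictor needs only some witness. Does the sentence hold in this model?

"it" takes "a bug" as antecedent — a donkey pronoun bound across the clause boundary.
Weak reading: every programmer p with some found-bug has at least one found-bug b such that fixed(p,b).
Per programmer: p1:✓  p2:✓  p3:✓  p4:✓  p5:✗
p5 has no witness among its found-bugs.

False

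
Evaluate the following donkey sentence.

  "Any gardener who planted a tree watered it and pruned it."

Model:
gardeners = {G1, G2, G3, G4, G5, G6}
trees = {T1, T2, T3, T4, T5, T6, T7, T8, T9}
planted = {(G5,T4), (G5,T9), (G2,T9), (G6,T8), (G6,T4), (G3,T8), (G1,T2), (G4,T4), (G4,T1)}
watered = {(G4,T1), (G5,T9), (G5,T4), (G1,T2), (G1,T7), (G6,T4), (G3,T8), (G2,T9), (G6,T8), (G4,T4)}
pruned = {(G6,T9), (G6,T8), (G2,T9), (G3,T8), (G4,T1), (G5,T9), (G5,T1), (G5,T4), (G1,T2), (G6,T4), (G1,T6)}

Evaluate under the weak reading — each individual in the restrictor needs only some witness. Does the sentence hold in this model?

"it" takes "a tree" as antecedent — a donkey pronoun bound across the clause boundary.
Weak reading: every gardener g with some planted-tree has at least one planted-tree t such that watered(g,t) ∧ pruned(g,t).
Per gardener: G1:✓  G2:✓  G3:✓  G4:✓  G5:✓  G6:✓
Every gardener in the restrictor has a witness.

True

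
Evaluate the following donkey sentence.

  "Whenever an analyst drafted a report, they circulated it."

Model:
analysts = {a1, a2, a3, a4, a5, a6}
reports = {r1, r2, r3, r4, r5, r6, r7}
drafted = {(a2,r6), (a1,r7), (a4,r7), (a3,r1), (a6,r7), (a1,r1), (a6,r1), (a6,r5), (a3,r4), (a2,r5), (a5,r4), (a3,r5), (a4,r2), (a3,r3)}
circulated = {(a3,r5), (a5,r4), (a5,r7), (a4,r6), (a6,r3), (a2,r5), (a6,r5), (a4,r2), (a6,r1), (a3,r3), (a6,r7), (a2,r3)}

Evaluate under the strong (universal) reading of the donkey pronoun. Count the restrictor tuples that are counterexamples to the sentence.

"it" takes "a report" as antecedent — a donkey pronoun bound across the clause boundary.
Strong reading: for every (a,r) with drafted(a,r), circulated(a,r).
Restrictor pairs: (a1,r1) ✗  (a1,r7) ✗  (a2,r5) ✓  (a2,r6) ✗  (a3,r1) ✗  (a3,r3) ✓  (a3,r4) ✗  (a3,r5) ✓  (a4,r2) ✓  (a4,r7) ✗  (a5,r4) ✓  (a6,r1) ✓  (a6,r5) ✓  (a6,r7) ✓
Counterexamples (restrictor pairs failing the scope): 6.

6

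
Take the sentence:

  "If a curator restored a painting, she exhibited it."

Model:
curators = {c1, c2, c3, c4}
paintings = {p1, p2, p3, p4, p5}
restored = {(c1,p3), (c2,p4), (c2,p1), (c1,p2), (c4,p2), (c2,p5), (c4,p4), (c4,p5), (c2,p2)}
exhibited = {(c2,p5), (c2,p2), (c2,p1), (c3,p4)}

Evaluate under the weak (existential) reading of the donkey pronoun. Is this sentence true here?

"it" takes "a painting" as antecedent — a donkey pronoun bound across the clause boundary.
Weak reading: every curator c with some restored-painting has at least one restored-painting p such that exhibited(c,p).
Per curator: c1:✗  c2:✓  c4:✗
c1 has no witness among its restored-paintings.

False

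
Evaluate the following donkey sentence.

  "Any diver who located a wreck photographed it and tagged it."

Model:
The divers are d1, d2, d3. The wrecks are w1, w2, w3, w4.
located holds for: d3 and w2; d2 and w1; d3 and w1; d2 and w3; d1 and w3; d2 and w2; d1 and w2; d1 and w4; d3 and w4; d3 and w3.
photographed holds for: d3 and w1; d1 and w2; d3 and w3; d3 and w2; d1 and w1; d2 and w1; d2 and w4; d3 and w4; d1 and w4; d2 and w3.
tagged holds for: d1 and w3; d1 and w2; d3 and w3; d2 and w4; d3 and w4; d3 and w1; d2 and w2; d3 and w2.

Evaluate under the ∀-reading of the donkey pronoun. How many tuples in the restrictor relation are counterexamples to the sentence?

"it" takes "a wreck" as antecedent — a donkey pronoun bound across the clause boundary.
Strong reading: for every (d,w) with located(d,w), photographed(d,w) ∧ tagged(d,w).
Restrictor pairs: (d1,w2) ✓  (d1,w3) ✗  (d1,w4) ✗  (d2,w1) ✗  (d2,w2) ✗  (d2,w3) ✗  (d3,w1) ✓  (d3,w2) ✓  (d3,w3) ✓  (d3,w4) ✓
Counterexamples (restrictor pairs failing the scope): 5.

5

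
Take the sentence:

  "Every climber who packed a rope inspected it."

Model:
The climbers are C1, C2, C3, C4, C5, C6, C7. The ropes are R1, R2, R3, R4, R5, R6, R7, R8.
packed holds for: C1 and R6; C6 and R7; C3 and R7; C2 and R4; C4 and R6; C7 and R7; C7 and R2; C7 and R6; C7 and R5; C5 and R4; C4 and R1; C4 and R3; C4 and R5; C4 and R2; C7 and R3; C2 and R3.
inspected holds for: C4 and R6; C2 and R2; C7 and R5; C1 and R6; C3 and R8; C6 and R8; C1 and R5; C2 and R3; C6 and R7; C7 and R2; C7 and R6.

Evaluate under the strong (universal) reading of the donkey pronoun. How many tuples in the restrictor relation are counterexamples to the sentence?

"it" takes "a rope" as antecedent — a donkey pronoun bound across the clause boundary.
Strong reading: for every (c,r) with packed(c,r), inspected(c,r).
Restrictor pairs: (C1,R6) ✓  (C2,R3) ✓  (C2,R4) ✗  (C3,R7) ✗  (C4,R1) ✗  (C4,R2) ✗  (C4,R3) ✗  (C4,R5) ✗  (C4,R6) ✓  (C5,R4) ✗  (C6,R7) ✓  (C7,R2) ✓  (C7,R3) ✗  (C7,R5) ✓  (C7,R6) ✓  (C7,R7) ✗
Counterexamples (restrictor pairs failing the scope): 9.

9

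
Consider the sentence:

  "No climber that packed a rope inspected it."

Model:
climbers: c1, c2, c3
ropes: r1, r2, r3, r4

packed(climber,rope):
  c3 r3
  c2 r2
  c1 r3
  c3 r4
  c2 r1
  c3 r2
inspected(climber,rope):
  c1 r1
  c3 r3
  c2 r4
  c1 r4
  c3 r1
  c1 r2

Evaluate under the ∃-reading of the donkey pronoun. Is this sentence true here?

False

"it" takes "a rope" as antecedent — a donkey pronoun bound across the clause boundary.
Truth condition: for no (c,r) with packed(c,r) does inspected(c,r) hold.
Restrictor pairs — does the scope hold? (c1,r3):fails  (c2,r1):fails  (c2,r2):fails  (c3,r2):fails  (c3,r3):holds  (c3,r4):fails
Scope holds for 1 pair(s), so the sentence is false.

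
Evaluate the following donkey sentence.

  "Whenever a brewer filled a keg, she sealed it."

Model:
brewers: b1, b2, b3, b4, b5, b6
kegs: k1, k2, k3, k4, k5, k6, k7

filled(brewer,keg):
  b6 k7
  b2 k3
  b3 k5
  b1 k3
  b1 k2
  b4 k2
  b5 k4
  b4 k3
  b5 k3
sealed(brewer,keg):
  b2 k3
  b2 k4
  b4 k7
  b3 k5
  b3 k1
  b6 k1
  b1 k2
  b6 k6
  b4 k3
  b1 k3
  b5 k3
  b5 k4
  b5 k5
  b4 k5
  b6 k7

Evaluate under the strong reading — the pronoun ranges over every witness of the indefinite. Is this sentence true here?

False

"it" takes "a keg" as antecedent — a donkey pronoun bound across the clause boundary.
Strong reading: for every (b,k) with filled(b,k), sealed(b,k).
Restrictor pairs: (b1,k2) ✓  (b1,k3) ✓  (b2,k3) ✓  (b3,k5) ✓  (b4,k2) ✗  (b4,k3) ✓  (b5,k3) ✓  (b5,k4) ✓  (b6,k7) ✓
Counterexample: (b4,k2) is in filled but fails the scope.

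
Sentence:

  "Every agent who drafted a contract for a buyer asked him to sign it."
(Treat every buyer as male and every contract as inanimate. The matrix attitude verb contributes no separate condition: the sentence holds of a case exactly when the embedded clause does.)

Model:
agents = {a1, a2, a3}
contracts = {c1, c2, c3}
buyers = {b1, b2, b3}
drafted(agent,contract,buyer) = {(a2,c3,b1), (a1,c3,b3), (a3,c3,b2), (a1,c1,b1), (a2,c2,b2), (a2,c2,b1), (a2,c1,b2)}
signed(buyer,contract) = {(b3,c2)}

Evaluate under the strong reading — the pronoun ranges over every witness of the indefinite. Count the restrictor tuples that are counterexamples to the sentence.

"him" takes "a buyer" as antecedent and "it" takes "a contract"; both are donkey pronouns co-varying with the restrictor.
Strong reading: for every (a,c,b) with drafted(a,c,b), signed(b,c).
Restrictor triples: (a1,c1,b1)→signed(b1,c1) ✗  (a1,c3,b3)→signed(b3,c3) ✗  (a2,c1,b2)→signed(b2,c1) ✗  (a2,c2,b1)→signed(b1,c2) ✗  (a2,c2,b2)→signed(b2,c2) ✗  (a2,c3,b1)→signed(b1,c3) ✗  (a3,c3,b2)→signed(b2,c3) ✗
Counterexamples (restrictor triples failing the scope): 7.

7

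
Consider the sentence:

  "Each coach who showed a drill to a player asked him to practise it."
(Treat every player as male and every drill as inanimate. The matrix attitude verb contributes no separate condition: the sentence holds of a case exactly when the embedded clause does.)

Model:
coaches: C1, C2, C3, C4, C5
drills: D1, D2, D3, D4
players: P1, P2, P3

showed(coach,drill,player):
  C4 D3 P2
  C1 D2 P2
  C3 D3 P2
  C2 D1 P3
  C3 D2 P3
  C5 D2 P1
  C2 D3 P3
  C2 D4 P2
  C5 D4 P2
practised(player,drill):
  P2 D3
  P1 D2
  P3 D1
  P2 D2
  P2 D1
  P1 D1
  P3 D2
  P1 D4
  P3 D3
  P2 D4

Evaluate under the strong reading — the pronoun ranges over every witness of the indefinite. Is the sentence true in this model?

True

"him" takes "a player" as antecedent and "it" takes "a drill"; both are donkey pronouns co-varying with the restrictor.
Strong reading: for every (c,d,p) with showed(c,d,p), practised(p,d).
Restrictor triples: (C1,D2,P2)→practised(P2,D2) ✓  (C2,D1,P3)→practised(P3,D1) ✓  (C2,D3,P3)→practised(P3,D3) ✓  (C2,D4,P2)→practised(P2,D4) ✓  (C3,D2,P3)→practised(P3,D2) ✓  (C3,D3,P2)→practised(P2,D3) ✓  (C4,D3,P2)→practised(P2,D3) ✓  (C5,D2,P1)→practised(P1,D2) ✓  (C5,D4,P2)→practised(P2,D4) ✓
Every restrictor triple satisfies the scope.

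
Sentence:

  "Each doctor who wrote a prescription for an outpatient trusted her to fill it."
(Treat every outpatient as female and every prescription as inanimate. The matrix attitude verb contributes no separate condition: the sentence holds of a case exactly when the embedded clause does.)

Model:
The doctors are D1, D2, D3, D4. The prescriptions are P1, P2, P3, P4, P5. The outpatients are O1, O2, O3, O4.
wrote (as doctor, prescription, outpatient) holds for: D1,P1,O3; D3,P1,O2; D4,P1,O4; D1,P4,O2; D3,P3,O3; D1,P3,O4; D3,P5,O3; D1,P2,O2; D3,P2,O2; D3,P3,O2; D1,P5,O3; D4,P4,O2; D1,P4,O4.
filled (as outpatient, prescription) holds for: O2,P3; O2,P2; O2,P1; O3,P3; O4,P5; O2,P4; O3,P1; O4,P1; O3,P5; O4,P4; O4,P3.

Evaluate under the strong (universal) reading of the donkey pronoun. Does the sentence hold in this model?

"her" takes "an outpatient" as antecedent and "it" takes "a prescription"; both are donkey pronouns co-varying with the restrictor.
Strong reading: for every (d,p,o) with wrote(d,p,o), filled(o,p).
Restrictor triples: (D1,P1,O3)→filled(O3,P1) ✓  (D1,P2,O2)→filled(O2,P2) ✓  (D1,P3,O4)→filled(O4,P3) ✓  (D1,P4,O2)→filled(O2,P4) ✓  (D1,P4,O4)→filled(O4,P4) ✓  (D1,P5,O3)→filled(O3,P5) ✓  (D3,P1,O2)→filled(O2,P1) ✓  (D3,P2,O2)→filled(O2,P2) ✓  (D3,P3,O2)→filled(O2,P3) ✓  (D3,P3,O3)→filled(O3,P3) ✓  (D3,P5,O3)→filled(O3,P5) ✓  (D4,P1,O4)→filled(O4,P1) ✓  (D4,P4,O2)→filled(O2,P4) ✓
Every restrictor triple satisfies the scope.

True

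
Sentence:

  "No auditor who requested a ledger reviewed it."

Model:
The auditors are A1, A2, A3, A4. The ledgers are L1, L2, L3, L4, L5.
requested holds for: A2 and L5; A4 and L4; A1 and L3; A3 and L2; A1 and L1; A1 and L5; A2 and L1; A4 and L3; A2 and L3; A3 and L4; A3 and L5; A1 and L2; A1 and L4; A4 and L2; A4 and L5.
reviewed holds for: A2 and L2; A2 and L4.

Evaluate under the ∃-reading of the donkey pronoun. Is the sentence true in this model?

True

"it" takes "a ledger" as antecedent — a donkey pronoun bound across the clause boundary.
Truth condition: for no (a,l) with requested(a,l) does reviewed(a,l) hold.
Restrictor pairs — does the scope hold? (A1,L1):fails  (A1,L2):fails  (A1,L3):fails  (A1,L4):fails  (A1,L5):fails  (A2,L1):fails  (A2,L3):fails  (A2,L5):fails  (A3,L2):fails  (A3,L4):fails  (A3,L5):fails  (A4,L2):fails  (A4,L3):fails  (A4,L4):fails  (A4,L5):fails
Scope holds for no restrictor pair, so the sentence is true.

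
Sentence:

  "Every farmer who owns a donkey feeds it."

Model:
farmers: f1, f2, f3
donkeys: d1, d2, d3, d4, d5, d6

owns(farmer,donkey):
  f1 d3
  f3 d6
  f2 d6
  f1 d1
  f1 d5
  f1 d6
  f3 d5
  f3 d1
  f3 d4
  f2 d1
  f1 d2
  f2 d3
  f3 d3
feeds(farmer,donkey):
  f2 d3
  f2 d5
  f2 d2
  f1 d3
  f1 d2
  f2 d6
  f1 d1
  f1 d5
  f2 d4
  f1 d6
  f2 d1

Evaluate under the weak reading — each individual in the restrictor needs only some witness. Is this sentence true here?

False

"it" takes "a donkey" as antecedent — a donkey pronoun bound across the clause boundary.
Weak reading: every farmer f with some owns-donkey has at least one owns-donkey d such that feeds(f,d).
Per farmer: f1:✓  f2:✓  f3:✗
f3 has no witness among its owns-donkeys.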